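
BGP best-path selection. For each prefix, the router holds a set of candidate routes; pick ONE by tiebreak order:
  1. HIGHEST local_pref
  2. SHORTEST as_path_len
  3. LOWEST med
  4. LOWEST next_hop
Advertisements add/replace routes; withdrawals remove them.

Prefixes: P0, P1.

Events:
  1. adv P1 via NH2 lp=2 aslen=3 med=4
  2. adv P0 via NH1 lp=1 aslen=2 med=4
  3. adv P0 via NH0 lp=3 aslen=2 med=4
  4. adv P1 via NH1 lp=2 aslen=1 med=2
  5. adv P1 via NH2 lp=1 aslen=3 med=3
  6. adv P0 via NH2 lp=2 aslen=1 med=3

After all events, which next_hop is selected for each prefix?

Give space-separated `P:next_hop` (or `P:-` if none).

Op 1: best P0=- P1=NH2
Op 2: best P0=NH1 P1=NH2
Op 3: best P0=NH0 P1=NH2
Op 4: best P0=NH0 P1=NH1
Op 5: best P0=NH0 P1=NH1
Op 6: best P0=NH0 P1=NH1

Answer: P0:NH0 P1:NH1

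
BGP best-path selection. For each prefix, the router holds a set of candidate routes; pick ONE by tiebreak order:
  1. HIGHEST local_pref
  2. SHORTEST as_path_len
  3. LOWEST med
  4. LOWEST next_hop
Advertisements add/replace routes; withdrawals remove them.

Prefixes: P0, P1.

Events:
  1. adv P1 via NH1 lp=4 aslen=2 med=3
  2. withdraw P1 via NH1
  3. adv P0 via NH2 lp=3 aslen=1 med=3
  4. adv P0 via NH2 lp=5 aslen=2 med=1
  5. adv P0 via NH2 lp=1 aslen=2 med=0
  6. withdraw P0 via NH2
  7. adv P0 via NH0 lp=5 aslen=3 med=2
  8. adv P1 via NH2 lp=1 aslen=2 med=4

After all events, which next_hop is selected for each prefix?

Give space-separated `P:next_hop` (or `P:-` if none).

Answer: P0:NH0 P1:NH2

Derivation:
Op 1: best P0=- P1=NH1
Op 2: best P0=- P1=-
Op 3: best P0=NH2 P1=-
Op 4: best P0=NH2 P1=-
Op 5: best P0=NH2 P1=-
Op 6: best P0=- P1=-
Op 7: best P0=NH0 P1=-
Op 8: best P0=NH0 P1=NH2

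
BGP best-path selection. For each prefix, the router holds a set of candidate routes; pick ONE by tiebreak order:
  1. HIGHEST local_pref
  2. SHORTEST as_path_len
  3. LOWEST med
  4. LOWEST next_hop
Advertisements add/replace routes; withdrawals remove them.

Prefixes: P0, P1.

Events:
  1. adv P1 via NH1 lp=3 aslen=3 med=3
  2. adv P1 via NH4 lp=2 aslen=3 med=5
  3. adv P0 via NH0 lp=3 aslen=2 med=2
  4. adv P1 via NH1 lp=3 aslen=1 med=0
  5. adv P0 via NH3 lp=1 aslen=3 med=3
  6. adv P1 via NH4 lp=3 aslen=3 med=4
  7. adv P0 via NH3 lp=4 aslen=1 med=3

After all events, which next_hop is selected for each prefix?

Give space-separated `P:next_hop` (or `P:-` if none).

Op 1: best P0=- P1=NH1
Op 2: best P0=- P1=NH1
Op 3: best P0=NH0 P1=NH1
Op 4: best P0=NH0 P1=NH1
Op 5: best P0=NH0 P1=NH1
Op 6: best P0=NH0 P1=NH1
Op 7: best P0=NH3 P1=NH1

Answer: P0:NH3 P1:NH1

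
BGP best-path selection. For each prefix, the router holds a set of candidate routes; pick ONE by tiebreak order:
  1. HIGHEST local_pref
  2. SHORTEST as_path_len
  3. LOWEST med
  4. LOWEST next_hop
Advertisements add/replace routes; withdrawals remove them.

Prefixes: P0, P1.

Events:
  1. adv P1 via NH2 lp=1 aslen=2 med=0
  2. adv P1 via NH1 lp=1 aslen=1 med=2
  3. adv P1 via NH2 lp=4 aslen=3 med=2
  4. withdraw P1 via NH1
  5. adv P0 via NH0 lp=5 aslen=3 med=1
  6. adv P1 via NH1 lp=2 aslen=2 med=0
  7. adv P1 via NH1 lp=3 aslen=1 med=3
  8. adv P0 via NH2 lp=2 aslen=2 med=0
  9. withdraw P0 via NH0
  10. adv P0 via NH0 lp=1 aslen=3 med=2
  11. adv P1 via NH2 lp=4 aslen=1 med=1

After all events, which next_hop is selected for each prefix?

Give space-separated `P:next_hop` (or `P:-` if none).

Answer: P0:NH2 P1:NH2

Derivation:
Op 1: best P0=- P1=NH2
Op 2: best P0=- P1=NH1
Op 3: best P0=- P1=NH2
Op 4: best P0=- P1=NH2
Op 5: best P0=NH0 P1=NH2
Op 6: best P0=NH0 P1=NH2
Op 7: best P0=NH0 P1=NH2
Op 8: best P0=NH0 P1=NH2
Op 9: best P0=NH2 P1=NH2
Op 10: best P0=NH2 P1=NH2
Op 11: best P0=NH2 P1=NH2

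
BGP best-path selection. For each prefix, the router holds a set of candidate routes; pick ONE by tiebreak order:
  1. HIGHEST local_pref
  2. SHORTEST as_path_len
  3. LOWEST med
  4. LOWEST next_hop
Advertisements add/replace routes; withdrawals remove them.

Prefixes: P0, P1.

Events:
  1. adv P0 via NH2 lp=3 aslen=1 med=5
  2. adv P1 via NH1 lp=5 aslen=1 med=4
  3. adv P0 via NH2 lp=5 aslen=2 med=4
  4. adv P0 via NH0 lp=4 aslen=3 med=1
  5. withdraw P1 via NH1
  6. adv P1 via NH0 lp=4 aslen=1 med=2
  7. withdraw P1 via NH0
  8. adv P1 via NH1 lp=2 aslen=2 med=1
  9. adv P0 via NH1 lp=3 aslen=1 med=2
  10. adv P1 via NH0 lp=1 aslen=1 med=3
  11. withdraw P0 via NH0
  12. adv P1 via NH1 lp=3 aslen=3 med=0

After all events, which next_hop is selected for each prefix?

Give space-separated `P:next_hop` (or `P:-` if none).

Answer: P0:NH2 P1:NH1

Derivation:
Op 1: best P0=NH2 P1=-
Op 2: best P0=NH2 P1=NH1
Op 3: best P0=NH2 P1=NH1
Op 4: best P0=NH2 P1=NH1
Op 5: best P0=NH2 P1=-
Op 6: best P0=NH2 P1=NH0
Op 7: best P0=NH2 P1=-
Op 8: best P0=NH2 P1=NH1
Op 9: best P0=NH2 P1=NH1
Op 10: best P0=NH2 P1=NH1
Op 11: best P0=NH2 P1=NH1
Op 12: best P0=NH2 P1=NH1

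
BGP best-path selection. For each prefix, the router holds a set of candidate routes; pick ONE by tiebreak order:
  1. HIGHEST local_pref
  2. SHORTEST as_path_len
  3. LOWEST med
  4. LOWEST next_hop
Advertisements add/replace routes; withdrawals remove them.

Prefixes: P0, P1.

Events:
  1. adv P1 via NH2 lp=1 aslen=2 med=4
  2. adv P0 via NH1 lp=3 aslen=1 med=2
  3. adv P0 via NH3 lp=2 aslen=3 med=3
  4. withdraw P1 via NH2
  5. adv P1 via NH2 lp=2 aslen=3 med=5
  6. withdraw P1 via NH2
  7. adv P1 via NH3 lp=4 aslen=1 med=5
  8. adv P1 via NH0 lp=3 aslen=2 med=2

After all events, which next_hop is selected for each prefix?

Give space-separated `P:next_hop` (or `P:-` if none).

Answer: P0:NH1 P1:NH3

Derivation:
Op 1: best P0=- P1=NH2
Op 2: best P0=NH1 P1=NH2
Op 3: best P0=NH1 P1=NH2
Op 4: best P0=NH1 P1=-
Op 5: best P0=NH1 P1=NH2
Op 6: best P0=NH1 P1=-
Op 7: best P0=NH1 P1=NH3
Op 8: best P0=NH1 P1=NH3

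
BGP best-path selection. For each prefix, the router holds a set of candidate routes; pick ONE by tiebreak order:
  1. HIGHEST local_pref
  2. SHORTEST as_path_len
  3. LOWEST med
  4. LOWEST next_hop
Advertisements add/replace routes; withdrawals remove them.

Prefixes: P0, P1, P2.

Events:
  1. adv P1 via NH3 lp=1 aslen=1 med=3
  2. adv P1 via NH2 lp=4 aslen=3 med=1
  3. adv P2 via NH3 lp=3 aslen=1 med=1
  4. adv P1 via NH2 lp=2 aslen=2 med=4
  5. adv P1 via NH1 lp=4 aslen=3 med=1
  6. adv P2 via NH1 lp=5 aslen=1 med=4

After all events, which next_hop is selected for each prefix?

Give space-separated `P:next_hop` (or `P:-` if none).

Op 1: best P0=- P1=NH3 P2=-
Op 2: best P0=- P1=NH2 P2=-
Op 3: best P0=- P1=NH2 P2=NH3
Op 4: best P0=- P1=NH2 P2=NH3
Op 5: best P0=- P1=NH1 P2=NH3
Op 6: best P0=- P1=NH1 P2=NH1

Answer: P0:- P1:NH1 P2:NH1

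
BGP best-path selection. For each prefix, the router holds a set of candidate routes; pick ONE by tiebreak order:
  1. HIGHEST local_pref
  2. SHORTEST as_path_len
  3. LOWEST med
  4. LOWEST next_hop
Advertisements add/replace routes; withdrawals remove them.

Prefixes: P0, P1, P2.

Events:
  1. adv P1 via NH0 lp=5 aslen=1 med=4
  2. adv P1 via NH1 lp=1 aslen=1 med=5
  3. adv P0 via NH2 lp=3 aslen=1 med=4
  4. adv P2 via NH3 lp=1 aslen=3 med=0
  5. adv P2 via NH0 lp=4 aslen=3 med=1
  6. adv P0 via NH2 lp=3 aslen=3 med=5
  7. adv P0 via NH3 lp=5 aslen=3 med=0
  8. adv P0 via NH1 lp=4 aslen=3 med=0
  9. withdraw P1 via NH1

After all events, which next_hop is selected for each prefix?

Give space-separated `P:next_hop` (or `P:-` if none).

Op 1: best P0=- P1=NH0 P2=-
Op 2: best P0=- P1=NH0 P2=-
Op 3: best P0=NH2 P1=NH0 P2=-
Op 4: best P0=NH2 P1=NH0 P2=NH3
Op 5: best P0=NH2 P1=NH0 P2=NH0
Op 6: best P0=NH2 P1=NH0 P2=NH0
Op 7: best P0=NH3 P1=NH0 P2=NH0
Op 8: best P0=NH3 P1=NH0 P2=NH0
Op 9: best P0=NH3 P1=NH0 P2=NH0

Answer: P0:NH3 P1:NH0 P2:NH0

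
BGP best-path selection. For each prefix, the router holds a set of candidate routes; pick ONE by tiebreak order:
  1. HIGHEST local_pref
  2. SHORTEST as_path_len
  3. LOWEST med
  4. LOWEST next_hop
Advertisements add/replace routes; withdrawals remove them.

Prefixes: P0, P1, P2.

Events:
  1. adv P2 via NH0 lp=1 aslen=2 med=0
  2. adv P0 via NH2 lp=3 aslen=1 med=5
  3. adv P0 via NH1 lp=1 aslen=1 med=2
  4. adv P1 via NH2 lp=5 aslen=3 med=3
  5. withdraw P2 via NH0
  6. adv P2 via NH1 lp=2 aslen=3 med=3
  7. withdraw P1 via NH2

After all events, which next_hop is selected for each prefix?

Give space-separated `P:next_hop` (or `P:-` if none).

Op 1: best P0=- P1=- P2=NH0
Op 2: best P0=NH2 P1=- P2=NH0
Op 3: best P0=NH2 P1=- P2=NH0
Op 4: best P0=NH2 P1=NH2 P2=NH0
Op 5: best P0=NH2 P1=NH2 P2=-
Op 6: best P0=NH2 P1=NH2 P2=NH1
Op 7: best P0=NH2 P1=- P2=NH1

Answer: P0:NH2 P1:- P2:NH1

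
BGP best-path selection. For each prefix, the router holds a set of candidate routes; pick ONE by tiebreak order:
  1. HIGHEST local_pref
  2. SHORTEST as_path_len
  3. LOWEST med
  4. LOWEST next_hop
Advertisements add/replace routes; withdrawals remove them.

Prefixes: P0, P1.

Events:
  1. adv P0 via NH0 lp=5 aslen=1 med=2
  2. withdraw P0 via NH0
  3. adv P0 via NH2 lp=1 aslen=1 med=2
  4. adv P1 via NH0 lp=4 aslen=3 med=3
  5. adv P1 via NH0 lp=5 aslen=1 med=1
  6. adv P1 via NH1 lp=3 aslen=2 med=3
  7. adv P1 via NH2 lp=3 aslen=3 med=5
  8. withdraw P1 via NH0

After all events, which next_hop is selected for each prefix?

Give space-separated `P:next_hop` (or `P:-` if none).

Answer: P0:NH2 P1:NH1

Derivation:
Op 1: best P0=NH0 P1=-
Op 2: best P0=- P1=-
Op 3: best P0=NH2 P1=-
Op 4: best P0=NH2 P1=NH0
Op 5: best P0=NH2 P1=NH0
Op 6: best P0=NH2 P1=NH0
Op 7: best P0=NH2 P1=NH0
Op 8: best P0=NH2 P1=NH1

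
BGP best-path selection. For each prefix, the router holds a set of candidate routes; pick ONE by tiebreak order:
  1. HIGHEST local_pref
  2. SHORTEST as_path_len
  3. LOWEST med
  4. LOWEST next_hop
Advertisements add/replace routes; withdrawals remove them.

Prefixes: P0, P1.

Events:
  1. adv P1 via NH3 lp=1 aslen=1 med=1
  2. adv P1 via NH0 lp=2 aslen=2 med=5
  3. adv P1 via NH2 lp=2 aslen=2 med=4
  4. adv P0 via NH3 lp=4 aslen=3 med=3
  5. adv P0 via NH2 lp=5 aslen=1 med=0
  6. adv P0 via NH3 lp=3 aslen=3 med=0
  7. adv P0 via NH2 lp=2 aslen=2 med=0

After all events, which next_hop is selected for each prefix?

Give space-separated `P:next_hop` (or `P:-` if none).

Op 1: best P0=- P1=NH3
Op 2: best P0=- P1=NH0
Op 3: best P0=- P1=NH2
Op 4: best P0=NH3 P1=NH2
Op 5: best P0=NH2 P1=NH2
Op 6: best P0=NH2 P1=NH2
Op 7: best P0=NH3 P1=NH2

Answer: P0:NH3 P1:NH2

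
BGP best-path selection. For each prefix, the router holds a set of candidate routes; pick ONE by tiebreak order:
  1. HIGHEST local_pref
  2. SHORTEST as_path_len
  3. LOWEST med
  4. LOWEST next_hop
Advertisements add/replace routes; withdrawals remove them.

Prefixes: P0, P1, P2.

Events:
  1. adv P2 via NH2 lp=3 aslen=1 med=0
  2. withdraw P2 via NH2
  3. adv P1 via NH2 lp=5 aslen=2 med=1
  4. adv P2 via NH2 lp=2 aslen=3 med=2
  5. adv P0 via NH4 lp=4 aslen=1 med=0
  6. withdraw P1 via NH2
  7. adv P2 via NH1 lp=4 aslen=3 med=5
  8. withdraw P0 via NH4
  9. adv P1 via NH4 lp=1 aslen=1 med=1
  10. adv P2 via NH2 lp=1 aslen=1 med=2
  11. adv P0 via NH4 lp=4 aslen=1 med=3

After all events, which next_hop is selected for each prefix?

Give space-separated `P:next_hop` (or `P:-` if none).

Op 1: best P0=- P1=- P2=NH2
Op 2: best P0=- P1=- P2=-
Op 3: best P0=- P1=NH2 P2=-
Op 4: best P0=- P1=NH2 P2=NH2
Op 5: best P0=NH4 P1=NH2 P2=NH2
Op 6: best P0=NH4 P1=- P2=NH2
Op 7: best P0=NH4 P1=- P2=NH1
Op 8: best P0=- P1=- P2=NH1
Op 9: best P0=- P1=NH4 P2=NH1
Op 10: best P0=- P1=NH4 P2=NH1
Op 11: best P0=NH4 P1=NH4 P2=NH1

Answer: P0:NH4 P1:NH4 P2:NH1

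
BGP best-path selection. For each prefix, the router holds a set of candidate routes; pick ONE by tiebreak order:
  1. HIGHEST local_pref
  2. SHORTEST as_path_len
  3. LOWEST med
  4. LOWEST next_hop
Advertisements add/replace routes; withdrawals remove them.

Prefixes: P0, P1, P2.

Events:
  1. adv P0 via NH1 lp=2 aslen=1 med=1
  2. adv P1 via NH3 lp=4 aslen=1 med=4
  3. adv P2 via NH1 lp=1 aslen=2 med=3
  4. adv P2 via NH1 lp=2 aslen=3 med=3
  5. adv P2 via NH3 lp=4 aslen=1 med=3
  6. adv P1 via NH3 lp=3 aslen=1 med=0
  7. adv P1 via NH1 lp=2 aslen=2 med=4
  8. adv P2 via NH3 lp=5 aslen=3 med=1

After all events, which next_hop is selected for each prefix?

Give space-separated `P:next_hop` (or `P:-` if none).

Op 1: best P0=NH1 P1=- P2=-
Op 2: best P0=NH1 P1=NH3 P2=-
Op 3: best P0=NH1 P1=NH3 P2=NH1
Op 4: best P0=NH1 P1=NH3 P2=NH1
Op 5: best P0=NH1 P1=NH3 P2=NH3
Op 6: best P0=NH1 P1=NH3 P2=NH3
Op 7: best P0=NH1 P1=NH3 P2=NH3
Op 8: best P0=NH1 P1=NH3 P2=NH3

Answer: P0:NH1 P1:NH3 P2:NH3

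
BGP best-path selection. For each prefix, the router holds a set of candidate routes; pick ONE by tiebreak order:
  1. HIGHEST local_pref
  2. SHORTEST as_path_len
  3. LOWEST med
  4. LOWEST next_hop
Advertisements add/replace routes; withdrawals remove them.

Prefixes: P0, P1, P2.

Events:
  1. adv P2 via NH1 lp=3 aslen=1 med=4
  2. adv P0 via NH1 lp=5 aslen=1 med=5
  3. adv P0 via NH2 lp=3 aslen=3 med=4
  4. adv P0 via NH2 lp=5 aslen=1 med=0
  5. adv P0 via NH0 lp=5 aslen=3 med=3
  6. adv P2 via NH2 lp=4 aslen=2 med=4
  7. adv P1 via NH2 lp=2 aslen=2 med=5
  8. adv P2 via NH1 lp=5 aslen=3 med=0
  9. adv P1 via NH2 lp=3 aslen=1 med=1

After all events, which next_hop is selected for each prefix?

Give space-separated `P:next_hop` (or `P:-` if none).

Answer: P0:NH2 P1:NH2 P2:NH1

Derivation:
Op 1: best P0=- P1=- P2=NH1
Op 2: best P0=NH1 P1=- P2=NH1
Op 3: best P0=NH1 P1=- P2=NH1
Op 4: best P0=NH2 P1=- P2=NH1
Op 5: best P0=NH2 P1=- P2=NH1
Op 6: best P0=NH2 P1=- P2=NH2
Op 7: best P0=NH2 P1=NH2 P2=NH2
Op 8: best P0=NH2 P1=NH2 P2=NH1
Op 9: best P0=NH2 P1=NH2 P2=NH1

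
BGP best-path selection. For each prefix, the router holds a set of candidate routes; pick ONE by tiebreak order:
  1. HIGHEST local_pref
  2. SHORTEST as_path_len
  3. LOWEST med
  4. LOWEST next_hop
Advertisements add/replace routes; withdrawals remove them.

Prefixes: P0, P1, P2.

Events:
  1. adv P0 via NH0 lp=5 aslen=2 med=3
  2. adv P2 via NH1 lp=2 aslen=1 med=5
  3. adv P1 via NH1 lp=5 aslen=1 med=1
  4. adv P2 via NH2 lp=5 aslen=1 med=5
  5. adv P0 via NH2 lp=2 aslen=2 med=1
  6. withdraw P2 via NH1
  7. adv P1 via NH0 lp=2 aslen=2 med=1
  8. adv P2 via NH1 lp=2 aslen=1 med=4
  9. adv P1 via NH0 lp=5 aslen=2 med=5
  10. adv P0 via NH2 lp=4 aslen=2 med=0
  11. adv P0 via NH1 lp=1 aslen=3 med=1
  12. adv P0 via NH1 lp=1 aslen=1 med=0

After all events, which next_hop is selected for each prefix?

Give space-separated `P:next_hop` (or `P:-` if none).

Op 1: best P0=NH0 P1=- P2=-
Op 2: best P0=NH0 P1=- P2=NH1
Op 3: best P0=NH0 P1=NH1 P2=NH1
Op 4: best P0=NH0 P1=NH1 P2=NH2
Op 5: best P0=NH0 P1=NH1 P2=NH2
Op 6: best P0=NH0 P1=NH1 P2=NH2
Op 7: best P0=NH0 P1=NH1 P2=NH2
Op 8: best P0=NH0 P1=NH1 P2=NH2
Op 9: best P0=NH0 P1=NH1 P2=NH2
Op 10: best P0=NH0 P1=NH1 P2=NH2
Op 11: best P0=NH0 P1=NH1 P2=NH2
Op 12: best P0=NH0 P1=NH1 P2=NH2

Answer: P0:NH0 P1:NH1 P2:NH2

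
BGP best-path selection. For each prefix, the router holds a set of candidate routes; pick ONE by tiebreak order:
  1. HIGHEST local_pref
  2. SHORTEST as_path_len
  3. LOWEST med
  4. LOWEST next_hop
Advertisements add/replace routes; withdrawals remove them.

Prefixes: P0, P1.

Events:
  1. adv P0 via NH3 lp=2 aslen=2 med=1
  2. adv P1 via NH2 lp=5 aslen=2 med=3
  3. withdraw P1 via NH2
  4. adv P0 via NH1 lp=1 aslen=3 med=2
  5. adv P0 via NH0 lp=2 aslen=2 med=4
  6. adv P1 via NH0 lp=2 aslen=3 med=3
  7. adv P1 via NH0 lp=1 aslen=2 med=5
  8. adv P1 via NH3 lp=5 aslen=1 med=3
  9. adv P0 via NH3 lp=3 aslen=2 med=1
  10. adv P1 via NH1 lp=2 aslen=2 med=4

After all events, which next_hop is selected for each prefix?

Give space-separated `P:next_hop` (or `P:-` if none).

Answer: P0:NH3 P1:NH3

Derivation:
Op 1: best P0=NH3 P1=-
Op 2: best P0=NH3 P1=NH2
Op 3: best P0=NH3 P1=-
Op 4: best P0=NH3 P1=-
Op 5: best P0=NH3 P1=-
Op 6: best P0=NH3 P1=NH0
Op 7: best P0=NH3 P1=NH0
Op 8: best P0=NH3 P1=NH3
Op 9: best P0=NH3 P1=NH3
Op 10: best P0=NH3 P1=NH3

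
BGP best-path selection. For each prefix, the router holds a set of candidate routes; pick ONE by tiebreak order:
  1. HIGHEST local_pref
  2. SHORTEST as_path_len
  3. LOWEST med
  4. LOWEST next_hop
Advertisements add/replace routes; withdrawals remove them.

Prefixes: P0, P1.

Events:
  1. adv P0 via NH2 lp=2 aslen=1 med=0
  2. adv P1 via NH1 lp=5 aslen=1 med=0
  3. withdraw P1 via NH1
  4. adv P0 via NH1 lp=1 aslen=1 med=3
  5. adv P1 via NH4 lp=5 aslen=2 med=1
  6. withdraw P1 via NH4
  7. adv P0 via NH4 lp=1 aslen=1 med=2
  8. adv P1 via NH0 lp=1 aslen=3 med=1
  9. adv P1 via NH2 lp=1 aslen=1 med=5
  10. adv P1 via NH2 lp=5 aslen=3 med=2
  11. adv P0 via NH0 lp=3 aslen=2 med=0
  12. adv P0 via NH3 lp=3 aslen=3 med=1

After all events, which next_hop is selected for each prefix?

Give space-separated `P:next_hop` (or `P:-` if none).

Op 1: best P0=NH2 P1=-
Op 2: best P0=NH2 P1=NH1
Op 3: best P0=NH2 P1=-
Op 4: best P0=NH2 P1=-
Op 5: best P0=NH2 P1=NH4
Op 6: best P0=NH2 P1=-
Op 7: best P0=NH2 P1=-
Op 8: best P0=NH2 P1=NH0
Op 9: best P0=NH2 P1=NH2
Op 10: best P0=NH2 P1=NH2
Op 11: best P0=NH0 P1=NH2
Op 12: best P0=NH0 P1=NH2

Answer: P0:NH0 P1:NH2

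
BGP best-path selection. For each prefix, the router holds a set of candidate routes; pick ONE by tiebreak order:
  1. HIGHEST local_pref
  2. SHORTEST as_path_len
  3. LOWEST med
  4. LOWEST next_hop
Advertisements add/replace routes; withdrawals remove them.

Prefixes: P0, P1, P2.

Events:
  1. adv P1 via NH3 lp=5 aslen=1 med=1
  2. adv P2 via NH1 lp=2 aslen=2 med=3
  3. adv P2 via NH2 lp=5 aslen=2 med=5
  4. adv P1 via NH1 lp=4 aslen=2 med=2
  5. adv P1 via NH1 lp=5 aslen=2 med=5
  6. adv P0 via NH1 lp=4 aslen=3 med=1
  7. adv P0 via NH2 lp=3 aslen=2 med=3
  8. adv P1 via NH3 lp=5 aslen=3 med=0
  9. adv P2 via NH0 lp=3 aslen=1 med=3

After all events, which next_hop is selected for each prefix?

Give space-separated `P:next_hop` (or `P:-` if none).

Answer: P0:NH1 P1:NH1 P2:NH2

Derivation:
Op 1: best P0=- P1=NH3 P2=-
Op 2: best P0=- P1=NH3 P2=NH1
Op 3: best P0=- P1=NH3 P2=NH2
Op 4: best P0=- P1=NH3 P2=NH2
Op 5: best P0=- P1=NH3 P2=NH2
Op 6: best P0=NH1 P1=NH3 P2=NH2
Op 7: best P0=NH1 P1=NH3 P2=NH2
Op 8: best P0=NH1 P1=NH1 P2=NH2
Op 9: best P0=NH1 P1=NH1 P2=NH2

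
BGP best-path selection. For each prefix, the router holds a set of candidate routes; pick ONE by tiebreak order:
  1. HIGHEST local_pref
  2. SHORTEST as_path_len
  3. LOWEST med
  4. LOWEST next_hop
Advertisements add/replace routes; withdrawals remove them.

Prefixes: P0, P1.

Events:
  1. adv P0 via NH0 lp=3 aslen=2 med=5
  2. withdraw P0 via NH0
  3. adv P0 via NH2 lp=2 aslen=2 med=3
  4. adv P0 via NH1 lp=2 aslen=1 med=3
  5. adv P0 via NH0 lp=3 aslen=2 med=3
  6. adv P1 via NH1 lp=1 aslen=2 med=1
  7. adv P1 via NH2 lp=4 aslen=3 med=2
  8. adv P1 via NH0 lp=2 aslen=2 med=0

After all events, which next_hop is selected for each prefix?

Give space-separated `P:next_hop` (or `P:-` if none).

Answer: P0:NH0 P1:NH2

Derivation:
Op 1: best P0=NH0 P1=-
Op 2: best P0=- P1=-
Op 3: best P0=NH2 P1=-
Op 4: best P0=NH1 P1=-
Op 5: best P0=NH0 P1=-
Op 6: best P0=NH0 P1=NH1
Op 7: best P0=NH0 P1=NH2
Op 8: best P0=NH0 P1=NH2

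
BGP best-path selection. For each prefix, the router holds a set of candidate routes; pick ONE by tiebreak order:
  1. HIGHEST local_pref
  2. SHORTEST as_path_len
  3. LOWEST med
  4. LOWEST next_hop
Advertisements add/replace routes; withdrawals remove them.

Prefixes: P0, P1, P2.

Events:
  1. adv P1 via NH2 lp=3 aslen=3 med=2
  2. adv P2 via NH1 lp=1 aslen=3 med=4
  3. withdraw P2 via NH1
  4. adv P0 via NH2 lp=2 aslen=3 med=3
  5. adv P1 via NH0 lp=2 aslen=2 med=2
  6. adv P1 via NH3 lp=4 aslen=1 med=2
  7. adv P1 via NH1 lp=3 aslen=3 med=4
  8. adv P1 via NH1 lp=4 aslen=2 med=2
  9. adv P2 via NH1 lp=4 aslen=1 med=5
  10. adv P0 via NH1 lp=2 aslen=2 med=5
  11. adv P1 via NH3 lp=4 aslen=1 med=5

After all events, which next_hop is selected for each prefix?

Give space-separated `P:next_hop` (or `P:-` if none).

Answer: P0:NH1 P1:NH3 P2:NH1

Derivation:
Op 1: best P0=- P1=NH2 P2=-
Op 2: best P0=- P1=NH2 P2=NH1
Op 3: best P0=- P1=NH2 P2=-
Op 4: best P0=NH2 P1=NH2 P2=-
Op 5: best P0=NH2 P1=NH2 P2=-
Op 6: best P0=NH2 P1=NH3 P2=-
Op 7: best P0=NH2 P1=NH3 P2=-
Op 8: best P0=NH2 P1=NH3 P2=-
Op 9: best P0=NH2 P1=NH3 P2=NH1
Op 10: best P0=NH1 P1=NH3 P2=NH1
Op 11: best P0=NH1 P1=NH3 P2=NH1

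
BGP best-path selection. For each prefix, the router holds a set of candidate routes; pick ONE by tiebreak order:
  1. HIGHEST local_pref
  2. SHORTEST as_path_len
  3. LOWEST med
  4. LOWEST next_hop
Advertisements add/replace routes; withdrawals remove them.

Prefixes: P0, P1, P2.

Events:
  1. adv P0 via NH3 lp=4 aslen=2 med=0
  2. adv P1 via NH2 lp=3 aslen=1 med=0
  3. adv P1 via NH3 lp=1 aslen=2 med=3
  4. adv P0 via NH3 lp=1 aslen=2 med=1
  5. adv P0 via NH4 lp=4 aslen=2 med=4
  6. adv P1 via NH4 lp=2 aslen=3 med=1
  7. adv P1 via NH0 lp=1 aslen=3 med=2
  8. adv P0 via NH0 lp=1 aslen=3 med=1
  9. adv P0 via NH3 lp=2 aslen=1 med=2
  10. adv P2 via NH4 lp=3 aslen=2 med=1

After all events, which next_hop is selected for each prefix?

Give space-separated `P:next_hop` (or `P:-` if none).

Op 1: best P0=NH3 P1=- P2=-
Op 2: best P0=NH3 P1=NH2 P2=-
Op 3: best P0=NH3 P1=NH2 P2=-
Op 4: best P0=NH3 P1=NH2 P2=-
Op 5: best P0=NH4 P1=NH2 P2=-
Op 6: best P0=NH4 P1=NH2 P2=-
Op 7: best P0=NH4 P1=NH2 P2=-
Op 8: best P0=NH4 P1=NH2 P2=-
Op 9: best P0=NH4 P1=NH2 P2=-
Op 10: best P0=NH4 P1=NH2 P2=NH4

Answer: P0:NH4 P1:NH2 P2:NH4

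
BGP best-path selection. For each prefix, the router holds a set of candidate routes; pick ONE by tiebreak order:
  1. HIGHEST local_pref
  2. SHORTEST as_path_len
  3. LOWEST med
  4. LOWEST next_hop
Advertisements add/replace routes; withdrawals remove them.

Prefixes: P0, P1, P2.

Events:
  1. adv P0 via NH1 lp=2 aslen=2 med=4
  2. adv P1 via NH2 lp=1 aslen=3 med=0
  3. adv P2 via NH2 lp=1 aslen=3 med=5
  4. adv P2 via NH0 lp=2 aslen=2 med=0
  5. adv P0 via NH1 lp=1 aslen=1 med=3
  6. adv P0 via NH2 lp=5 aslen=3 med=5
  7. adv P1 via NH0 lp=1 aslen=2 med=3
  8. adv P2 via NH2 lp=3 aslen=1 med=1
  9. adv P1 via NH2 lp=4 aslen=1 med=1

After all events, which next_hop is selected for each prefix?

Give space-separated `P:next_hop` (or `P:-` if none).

Op 1: best P0=NH1 P1=- P2=-
Op 2: best P0=NH1 P1=NH2 P2=-
Op 3: best P0=NH1 P1=NH2 P2=NH2
Op 4: best P0=NH1 P1=NH2 P2=NH0
Op 5: best P0=NH1 P1=NH2 P2=NH0
Op 6: best P0=NH2 P1=NH2 P2=NH0
Op 7: best P0=NH2 P1=NH0 P2=NH0
Op 8: best P0=NH2 P1=NH0 P2=NH2
Op 9: best P0=NH2 P1=NH2 P2=NH2

Answer: P0:NH2 P1:NH2 P2:NH2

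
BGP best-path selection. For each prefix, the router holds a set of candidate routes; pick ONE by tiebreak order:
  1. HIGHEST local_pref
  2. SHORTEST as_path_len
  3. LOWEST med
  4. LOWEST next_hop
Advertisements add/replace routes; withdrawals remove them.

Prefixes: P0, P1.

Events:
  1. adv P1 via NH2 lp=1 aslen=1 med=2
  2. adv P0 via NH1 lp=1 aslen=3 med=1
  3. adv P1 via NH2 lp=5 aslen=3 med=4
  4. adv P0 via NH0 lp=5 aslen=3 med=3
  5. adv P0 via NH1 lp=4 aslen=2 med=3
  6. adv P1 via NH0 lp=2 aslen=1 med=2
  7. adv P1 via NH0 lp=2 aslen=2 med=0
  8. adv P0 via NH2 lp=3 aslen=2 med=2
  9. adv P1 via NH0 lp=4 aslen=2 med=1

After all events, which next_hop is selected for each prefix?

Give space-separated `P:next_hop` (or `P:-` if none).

Answer: P0:NH0 P1:NH2

Derivation:
Op 1: best P0=- P1=NH2
Op 2: best P0=NH1 P1=NH2
Op 3: best P0=NH1 P1=NH2
Op 4: best P0=NH0 P1=NH2
Op 5: best P0=NH0 P1=NH2
Op 6: best P0=NH0 P1=NH2
Op 7: best P0=NH0 P1=NH2
Op 8: best P0=NH0 P1=NH2
Op 9: best P0=NH0 P1=NH2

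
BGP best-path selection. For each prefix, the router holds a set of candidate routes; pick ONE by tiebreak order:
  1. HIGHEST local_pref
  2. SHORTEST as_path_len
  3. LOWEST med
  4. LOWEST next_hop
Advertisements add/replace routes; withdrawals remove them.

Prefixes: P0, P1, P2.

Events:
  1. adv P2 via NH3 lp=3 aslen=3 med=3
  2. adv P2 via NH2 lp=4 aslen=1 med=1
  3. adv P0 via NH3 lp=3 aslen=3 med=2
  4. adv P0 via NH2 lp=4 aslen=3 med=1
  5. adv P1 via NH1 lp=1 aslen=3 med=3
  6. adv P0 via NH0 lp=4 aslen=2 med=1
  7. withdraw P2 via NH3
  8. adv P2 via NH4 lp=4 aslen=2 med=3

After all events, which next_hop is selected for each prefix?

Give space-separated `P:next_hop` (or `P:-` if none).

Answer: P0:NH0 P1:NH1 P2:NH2

Derivation:
Op 1: best P0=- P1=- P2=NH3
Op 2: best P0=- P1=- P2=NH2
Op 3: best P0=NH3 P1=- P2=NH2
Op 4: best P0=NH2 P1=- P2=NH2
Op 5: best P0=NH2 P1=NH1 P2=NH2
Op 6: best P0=NH0 P1=NH1 P2=NH2
Op 7: best P0=NH0 P1=NH1 P2=NH2
Op 8: best P0=NH0 P1=NH1 P2=NH2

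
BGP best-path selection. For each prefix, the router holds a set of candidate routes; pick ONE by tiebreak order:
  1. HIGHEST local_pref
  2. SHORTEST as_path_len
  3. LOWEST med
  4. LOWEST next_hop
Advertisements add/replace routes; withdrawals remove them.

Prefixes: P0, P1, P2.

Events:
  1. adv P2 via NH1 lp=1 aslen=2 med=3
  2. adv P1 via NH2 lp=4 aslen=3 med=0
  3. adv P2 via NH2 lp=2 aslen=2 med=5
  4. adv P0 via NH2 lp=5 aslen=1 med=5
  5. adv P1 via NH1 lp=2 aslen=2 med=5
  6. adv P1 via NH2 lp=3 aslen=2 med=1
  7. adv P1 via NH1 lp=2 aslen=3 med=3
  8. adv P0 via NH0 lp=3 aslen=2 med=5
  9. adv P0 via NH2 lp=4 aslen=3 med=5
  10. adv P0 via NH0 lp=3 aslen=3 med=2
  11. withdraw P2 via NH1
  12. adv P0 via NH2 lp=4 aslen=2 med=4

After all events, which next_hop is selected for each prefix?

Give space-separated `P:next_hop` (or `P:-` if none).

Op 1: best P0=- P1=- P2=NH1
Op 2: best P0=- P1=NH2 P2=NH1
Op 3: best P0=- P1=NH2 P2=NH2
Op 4: best P0=NH2 P1=NH2 P2=NH2
Op 5: best P0=NH2 P1=NH2 P2=NH2
Op 6: best P0=NH2 P1=NH2 P2=NH2
Op 7: best P0=NH2 P1=NH2 P2=NH2
Op 8: best P0=NH2 P1=NH2 P2=NH2
Op 9: best P0=NH2 P1=NH2 P2=NH2
Op 10: best P0=NH2 P1=NH2 P2=NH2
Op 11: best P0=NH2 P1=NH2 P2=NH2
Op 12: best P0=NH2 P1=NH2 P2=NH2

Answer: P0:NH2 P1:NH2 P2:NH2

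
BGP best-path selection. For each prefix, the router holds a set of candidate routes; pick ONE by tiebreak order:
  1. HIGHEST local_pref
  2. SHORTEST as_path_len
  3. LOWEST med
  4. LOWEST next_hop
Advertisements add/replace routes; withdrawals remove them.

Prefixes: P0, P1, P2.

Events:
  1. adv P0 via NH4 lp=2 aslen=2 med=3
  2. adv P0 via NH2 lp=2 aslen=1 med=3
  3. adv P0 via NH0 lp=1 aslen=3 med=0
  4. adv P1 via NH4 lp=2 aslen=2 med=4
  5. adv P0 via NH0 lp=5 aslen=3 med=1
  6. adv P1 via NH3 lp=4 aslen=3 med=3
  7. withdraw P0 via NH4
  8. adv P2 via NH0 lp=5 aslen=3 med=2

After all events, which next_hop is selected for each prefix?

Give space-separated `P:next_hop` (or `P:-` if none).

Op 1: best P0=NH4 P1=- P2=-
Op 2: best P0=NH2 P1=- P2=-
Op 3: best P0=NH2 P1=- P2=-
Op 4: best P0=NH2 P1=NH4 P2=-
Op 5: best P0=NH0 P1=NH4 P2=-
Op 6: best P0=NH0 P1=NH3 P2=-
Op 7: best P0=NH0 P1=NH3 P2=-
Op 8: best P0=NH0 P1=NH3 P2=NH0

Answer: P0:NH0 P1:NH3 P2:NH0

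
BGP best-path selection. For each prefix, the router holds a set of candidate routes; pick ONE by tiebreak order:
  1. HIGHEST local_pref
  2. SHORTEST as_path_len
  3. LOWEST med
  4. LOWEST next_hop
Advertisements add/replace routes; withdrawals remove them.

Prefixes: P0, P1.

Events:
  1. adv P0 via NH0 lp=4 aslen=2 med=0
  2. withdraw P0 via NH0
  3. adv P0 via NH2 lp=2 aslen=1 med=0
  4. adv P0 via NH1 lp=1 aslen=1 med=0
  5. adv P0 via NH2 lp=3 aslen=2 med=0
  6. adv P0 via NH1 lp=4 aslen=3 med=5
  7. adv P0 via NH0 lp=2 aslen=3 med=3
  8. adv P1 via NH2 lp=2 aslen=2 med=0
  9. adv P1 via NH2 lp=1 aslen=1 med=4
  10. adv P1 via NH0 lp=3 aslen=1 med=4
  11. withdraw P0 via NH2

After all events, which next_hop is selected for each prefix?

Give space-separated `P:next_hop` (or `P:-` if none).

Answer: P0:NH1 P1:NH0

Derivation:
Op 1: best P0=NH0 P1=-
Op 2: best P0=- P1=-
Op 3: best P0=NH2 P1=-
Op 4: best P0=NH2 P1=-
Op 5: best P0=NH2 P1=-
Op 6: best P0=NH1 P1=-
Op 7: best P0=NH1 P1=-
Op 8: best P0=NH1 P1=NH2
Op 9: best P0=NH1 P1=NH2
Op 10: best P0=NH1 P1=NH0
Op 11: best P0=NH1 P1=NH0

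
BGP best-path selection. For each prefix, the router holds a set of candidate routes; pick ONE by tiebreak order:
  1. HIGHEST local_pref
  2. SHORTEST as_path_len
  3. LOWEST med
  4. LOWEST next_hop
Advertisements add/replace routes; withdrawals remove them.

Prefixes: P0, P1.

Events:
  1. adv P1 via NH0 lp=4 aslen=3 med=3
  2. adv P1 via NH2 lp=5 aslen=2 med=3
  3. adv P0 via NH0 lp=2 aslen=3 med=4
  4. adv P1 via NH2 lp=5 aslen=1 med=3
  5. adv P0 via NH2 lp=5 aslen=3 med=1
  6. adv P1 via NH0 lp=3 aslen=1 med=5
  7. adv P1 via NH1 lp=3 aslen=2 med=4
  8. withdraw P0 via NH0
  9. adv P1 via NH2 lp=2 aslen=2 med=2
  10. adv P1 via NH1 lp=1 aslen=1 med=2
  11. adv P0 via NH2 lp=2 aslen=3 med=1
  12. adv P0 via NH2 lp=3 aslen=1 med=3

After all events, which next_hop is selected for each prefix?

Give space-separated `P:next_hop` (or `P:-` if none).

Op 1: best P0=- P1=NH0
Op 2: best P0=- P1=NH2
Op 3: best P0=NH0 P1=NH2
Op 4: best P0=NH0 P1=NH2
Op 5: best P0=NH2 P1=NH2
Op 6: best P0=NH2 P1=NH2
Op 7: best P0=NH2 P1=NH2
Op 8: best P0=NH2 P1=NH2
Op 9: best P0=NH2 P1=NH0
Op 10: best P0=NH2 P1=NH0
Op 11: best P0=NH2 P1=NH0
Op 12: best P0=NH2 P1=NH0

Answer: P0:NH2 P1:NH0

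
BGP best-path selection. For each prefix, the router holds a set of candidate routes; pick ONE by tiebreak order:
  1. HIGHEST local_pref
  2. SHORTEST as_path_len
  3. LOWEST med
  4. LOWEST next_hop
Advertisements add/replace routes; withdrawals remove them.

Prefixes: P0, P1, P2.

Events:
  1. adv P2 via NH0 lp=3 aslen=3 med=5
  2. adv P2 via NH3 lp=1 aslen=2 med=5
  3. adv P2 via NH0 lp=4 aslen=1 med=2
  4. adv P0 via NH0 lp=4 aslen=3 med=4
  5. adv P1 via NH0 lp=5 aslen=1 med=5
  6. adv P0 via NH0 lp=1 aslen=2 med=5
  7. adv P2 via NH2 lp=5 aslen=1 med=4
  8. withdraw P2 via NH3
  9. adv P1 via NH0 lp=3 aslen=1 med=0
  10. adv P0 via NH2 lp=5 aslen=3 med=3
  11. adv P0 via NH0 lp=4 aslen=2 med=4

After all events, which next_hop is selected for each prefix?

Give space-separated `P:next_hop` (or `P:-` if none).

Op 1: best P0=- P1=- P2=NH0
Op 2: best P0=- P1=- P2=NH0
Op 3: best P0=- P1=- P2=NH0
Op 4: best P0=NH0 P1=- P2=NH0
Op 5: best P0=NH0 P1=NH0 P2=NH0
Op 6: best P0=NH0 P1=NH0 P2=NH0
Op 7: best P0=NH0 P1=NH0 P2=NH2
Op 8: best P0=NH0 P1=NH0 P2=NH2
Op 9: best P0=NH0 P1=NH0 P2=NH2
Op 10: best P0=NH2 P1=NH0 P2=NH2
Op 11: best P0=NH2 P1=NH0 P2=NH2

Answer: P0:NH2 P1:NH0 P2:NH2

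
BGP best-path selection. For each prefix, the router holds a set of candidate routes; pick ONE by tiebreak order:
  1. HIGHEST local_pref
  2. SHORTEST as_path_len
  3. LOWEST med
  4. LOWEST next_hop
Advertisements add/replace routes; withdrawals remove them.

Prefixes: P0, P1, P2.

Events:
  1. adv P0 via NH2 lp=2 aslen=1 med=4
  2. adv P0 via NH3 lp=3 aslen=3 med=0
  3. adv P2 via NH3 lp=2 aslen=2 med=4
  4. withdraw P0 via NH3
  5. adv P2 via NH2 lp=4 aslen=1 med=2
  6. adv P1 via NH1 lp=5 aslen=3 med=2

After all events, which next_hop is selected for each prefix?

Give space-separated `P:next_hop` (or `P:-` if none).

Op 1: best P0=NH2 P1=- P2=-
Op 2: best P0=NH3 P1=- P2=-
Op 3: best P0=NH3 P1=- P2=NH3
Op 4: best P0=NH2 P1=- P2=NH3
Op 5: best P0=NH2 P1=- P2=NH2
Op 6: best P0=NH2 P1=NH1 P2=NH2

Answer: P0:NH2 P1:NH1 P2:NH2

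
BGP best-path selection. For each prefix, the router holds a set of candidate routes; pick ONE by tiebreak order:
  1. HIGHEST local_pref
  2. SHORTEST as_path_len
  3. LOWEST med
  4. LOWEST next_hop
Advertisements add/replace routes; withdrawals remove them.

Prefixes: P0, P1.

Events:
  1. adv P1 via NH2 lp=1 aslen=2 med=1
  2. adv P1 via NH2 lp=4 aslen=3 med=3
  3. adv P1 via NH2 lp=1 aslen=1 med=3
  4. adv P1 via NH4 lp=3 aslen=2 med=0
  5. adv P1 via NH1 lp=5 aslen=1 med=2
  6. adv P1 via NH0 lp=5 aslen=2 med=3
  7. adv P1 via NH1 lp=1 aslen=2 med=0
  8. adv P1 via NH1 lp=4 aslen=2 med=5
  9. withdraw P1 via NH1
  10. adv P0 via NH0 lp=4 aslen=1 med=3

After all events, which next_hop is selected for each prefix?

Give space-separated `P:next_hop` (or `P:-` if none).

Op 1: best P0=- P1=NH2
Op 2: best P0=- P1=NH2
Op 3: best P0=- P1=NH2
Op 4: best P0=- P1=NH4
Op 5: best P0=- P1=NH1
Op 6: best P0=- P1=NH1
Op 7: best P0=- P1=NH0
Op 8: best P0=- P1=NH0
Op 9: best P0=- P1=NH0
Op 10: best P0=NH0 P1=NH0

Answer: P0:NH0 P1:NH0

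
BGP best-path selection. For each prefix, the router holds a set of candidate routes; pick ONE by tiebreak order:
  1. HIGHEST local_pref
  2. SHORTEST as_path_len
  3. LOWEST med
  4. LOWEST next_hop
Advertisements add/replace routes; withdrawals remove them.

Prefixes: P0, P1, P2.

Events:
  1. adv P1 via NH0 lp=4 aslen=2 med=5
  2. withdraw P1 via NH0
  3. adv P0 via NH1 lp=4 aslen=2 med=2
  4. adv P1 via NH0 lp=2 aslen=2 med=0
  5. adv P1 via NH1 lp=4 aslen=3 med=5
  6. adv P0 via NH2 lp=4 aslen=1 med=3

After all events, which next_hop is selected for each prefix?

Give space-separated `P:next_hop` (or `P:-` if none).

Answer: P0:NH2 P1:NH1 P2:-

Derivation:
Op 1: best P0=- P1=NH0 P2=-
Op 2: best P0=- P1=- P2=-
Op 3: best P0=NH1 P1=- P2=-
Op 4: best P0=NH1 P1=NH0 P2=-
Op 5: best P0=NH1 P1=NH1 P2=-
Op 6: best P0=NH2 P1=NH1 P2=-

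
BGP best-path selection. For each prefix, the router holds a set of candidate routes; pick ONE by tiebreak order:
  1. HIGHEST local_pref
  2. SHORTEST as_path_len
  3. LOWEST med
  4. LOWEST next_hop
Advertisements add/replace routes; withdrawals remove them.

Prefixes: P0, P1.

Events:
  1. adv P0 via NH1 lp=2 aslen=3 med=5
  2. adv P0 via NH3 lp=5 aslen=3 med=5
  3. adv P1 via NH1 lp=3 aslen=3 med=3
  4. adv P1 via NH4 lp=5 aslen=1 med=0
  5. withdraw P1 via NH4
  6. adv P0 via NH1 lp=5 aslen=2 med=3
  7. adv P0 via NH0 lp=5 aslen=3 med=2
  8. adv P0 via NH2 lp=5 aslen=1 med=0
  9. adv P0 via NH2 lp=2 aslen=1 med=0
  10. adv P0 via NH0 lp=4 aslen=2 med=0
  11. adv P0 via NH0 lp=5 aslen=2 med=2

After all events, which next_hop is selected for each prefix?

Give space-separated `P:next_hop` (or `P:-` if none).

Op 1: best P0=NH1 P1=-
Op 2: best P0=NH3 P1=-
Op 3: best P0=NH3 P1=NH1
Op 4: best P0=NH3 P1=NH4
Op 5: best P0=NH3 P1=NH1
Op 6: best P0=NH1 P1=NH1
Op 7: best P0=NH1 P1=NH1
Op 8: best P0=NH2 P1=NH1
Op 9: best P0=NH1 P1=NH1
Op 10: best P0=NH1 P1=NH1
Op 11: best P0=NH0 P1=NH1

Answer: P0:NH0 P1:NH1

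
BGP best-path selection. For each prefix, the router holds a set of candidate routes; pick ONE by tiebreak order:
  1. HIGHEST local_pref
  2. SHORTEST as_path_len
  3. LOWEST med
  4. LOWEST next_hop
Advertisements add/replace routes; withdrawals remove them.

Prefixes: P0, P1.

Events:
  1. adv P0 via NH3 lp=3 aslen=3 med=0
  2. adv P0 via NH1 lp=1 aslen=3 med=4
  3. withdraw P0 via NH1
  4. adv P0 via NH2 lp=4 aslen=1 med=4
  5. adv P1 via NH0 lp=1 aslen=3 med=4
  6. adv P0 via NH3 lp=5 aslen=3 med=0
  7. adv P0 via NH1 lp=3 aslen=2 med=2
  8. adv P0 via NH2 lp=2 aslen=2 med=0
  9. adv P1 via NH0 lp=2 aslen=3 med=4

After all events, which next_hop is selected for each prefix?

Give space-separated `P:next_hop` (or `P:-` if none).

Op 1: best P0=NH3 P1=-
Op 2: best P0=NH3 P1=-
Op 3: best P0=NH3 P1=-
Op 4: best P0=NH2 P1=-
Op 5: best P0=NH2 P1=NH0
Op 6: best P0=NH3 P1=NH0
Op 7: best P0=NH3 P1=NH0
Op 8: best P0=NH3 P1=NH0
Op 9: best P0=NH3 P1=NH0

Answer: P0:NH3 P1:NH0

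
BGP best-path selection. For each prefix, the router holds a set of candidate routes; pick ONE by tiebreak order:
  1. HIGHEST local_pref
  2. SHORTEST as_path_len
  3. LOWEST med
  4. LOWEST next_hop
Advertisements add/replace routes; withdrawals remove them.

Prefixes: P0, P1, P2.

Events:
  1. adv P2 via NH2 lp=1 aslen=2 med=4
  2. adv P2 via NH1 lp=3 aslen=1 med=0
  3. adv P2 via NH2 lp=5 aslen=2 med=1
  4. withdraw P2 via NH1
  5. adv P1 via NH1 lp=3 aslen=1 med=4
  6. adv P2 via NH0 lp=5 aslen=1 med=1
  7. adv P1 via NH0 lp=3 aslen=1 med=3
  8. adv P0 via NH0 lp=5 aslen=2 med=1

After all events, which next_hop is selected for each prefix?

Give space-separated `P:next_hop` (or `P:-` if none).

Answer: P0:NH0 P1:NH0 P2:NH0

Derivation:
Op 1: best P0=- P1=- P2=NH2
Op 2: best P0=- P1=- P2=NH1
Op 3: best P0=- P1=- P2=NH2
Op 4: best P0=- P1=- P2=NH2
Op 5: best P0=- P1=NH1 P2=NH2
Op 6: best P0=- P1=NH1 P2=NH0
Op 7: best P0=- P1=NH0 P2=NH0
Op 8: best P0=NH0 P1=NH0 P2=NH0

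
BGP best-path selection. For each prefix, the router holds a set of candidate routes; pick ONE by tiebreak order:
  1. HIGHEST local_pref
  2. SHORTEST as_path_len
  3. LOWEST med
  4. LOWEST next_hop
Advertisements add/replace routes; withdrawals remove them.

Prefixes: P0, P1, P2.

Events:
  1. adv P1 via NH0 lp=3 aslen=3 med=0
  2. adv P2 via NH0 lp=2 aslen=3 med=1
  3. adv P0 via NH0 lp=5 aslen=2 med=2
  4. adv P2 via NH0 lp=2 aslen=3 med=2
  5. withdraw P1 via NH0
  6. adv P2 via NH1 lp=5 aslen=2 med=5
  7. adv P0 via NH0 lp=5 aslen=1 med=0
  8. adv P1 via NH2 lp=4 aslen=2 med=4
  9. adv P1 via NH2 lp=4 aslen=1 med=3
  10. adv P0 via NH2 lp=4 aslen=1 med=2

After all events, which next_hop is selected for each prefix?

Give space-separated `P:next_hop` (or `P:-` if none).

Op 1: best P0=- P1=NH0 P2=-
Op 2: best P0=- P1=NH0 P2=NH0
Op 3: best P0=NH0 P1=NH0 P2=NH0
Op 4: best P0=NH0 P1=NH0 P2=NH0
Op 5: best P0=NH0 P1=- P2=NH0
Op 6: best P0=NH0 P1=- P2=NH1
Op 7: best P0=NH0 P1=- P2=NH1
Op 8: best P0=NH0 P1=NH2 P2=NH1
Op 9: best P0=NH0 P1=NH2 P2=NH1
Op 10: best P0=NH0 P1=NH2 P2=NH1

Answer: P0:NH0 P1:NH2 P2:NH1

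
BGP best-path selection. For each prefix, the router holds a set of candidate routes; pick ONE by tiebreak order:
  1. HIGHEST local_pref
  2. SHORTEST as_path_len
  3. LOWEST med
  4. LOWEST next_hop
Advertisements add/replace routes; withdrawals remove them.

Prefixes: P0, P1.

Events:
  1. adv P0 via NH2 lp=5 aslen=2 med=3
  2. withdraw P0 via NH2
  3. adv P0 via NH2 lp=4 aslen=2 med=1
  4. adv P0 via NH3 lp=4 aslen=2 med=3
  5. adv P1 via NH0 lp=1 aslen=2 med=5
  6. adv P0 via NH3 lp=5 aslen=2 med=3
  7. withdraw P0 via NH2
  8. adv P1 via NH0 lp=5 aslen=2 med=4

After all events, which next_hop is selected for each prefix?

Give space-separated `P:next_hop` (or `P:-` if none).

Op 1: best P0=NH2 P1=-
Op 2: best P0=- P1=-
Op 3: best P0=NH2 P1=-
Op 4: best P0=NH2 P1=-
Op 5: best P0=NH2 P1=NH0
Op 6: best P0=NH3 P1=NH0
Op 7: best P0=NH3 P1=NH0
Op 8: best P0=NH3 P1=NH0

Answer: P0:NH3 P1:NH0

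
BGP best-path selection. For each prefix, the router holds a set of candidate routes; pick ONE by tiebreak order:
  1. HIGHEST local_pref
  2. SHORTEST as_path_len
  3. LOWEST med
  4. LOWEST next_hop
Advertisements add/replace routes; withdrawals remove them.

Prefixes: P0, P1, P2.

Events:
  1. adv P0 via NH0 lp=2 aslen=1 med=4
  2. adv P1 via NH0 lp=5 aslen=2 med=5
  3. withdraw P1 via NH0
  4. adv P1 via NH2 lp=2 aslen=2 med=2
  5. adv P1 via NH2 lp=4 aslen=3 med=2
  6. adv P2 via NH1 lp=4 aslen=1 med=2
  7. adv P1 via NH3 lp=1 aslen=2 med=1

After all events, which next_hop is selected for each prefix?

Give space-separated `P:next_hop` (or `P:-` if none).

Answer: P0:NH0 P1:NH2 P2:NH1

Derivation:
Op 1: best P0=NH0 P1=- P2=-
Op 2: best P0=NH0 P1=NH0 P2=-
Op 3: best P0=NH0 P1=- P2=-
Op 4: best P0=NH0 P1=NH2 P2=-
Op 5: best P0=NH0 P1=NH2 P2=-
Op 6: best P0=NH0 P1=NH2 P2=NH1
Op 7: best P0=NH0 P1=NH2 P2=NH1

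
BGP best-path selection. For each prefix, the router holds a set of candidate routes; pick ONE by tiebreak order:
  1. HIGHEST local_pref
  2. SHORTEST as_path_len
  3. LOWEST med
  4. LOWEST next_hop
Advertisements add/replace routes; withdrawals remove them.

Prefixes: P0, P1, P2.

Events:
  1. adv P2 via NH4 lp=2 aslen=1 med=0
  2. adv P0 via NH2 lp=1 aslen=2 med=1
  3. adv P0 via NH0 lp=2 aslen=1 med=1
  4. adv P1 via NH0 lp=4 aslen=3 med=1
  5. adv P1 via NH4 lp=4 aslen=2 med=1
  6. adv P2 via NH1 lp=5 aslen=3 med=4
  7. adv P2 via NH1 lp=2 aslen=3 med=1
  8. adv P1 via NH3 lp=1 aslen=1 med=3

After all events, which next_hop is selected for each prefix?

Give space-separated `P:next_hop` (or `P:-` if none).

Answer: P0:NH0 P1:NH4 P2:NH4

Derivation:
Op 1: best P0=- P1=- P2=NH4
Op 2: best P0=NH2 P1=- P2=NH4
Op 3: best P0=NH0 P1=- P2=NH4
Op 4: best P0=NH0 P1=NH0 P2=NH4
Op 5: best P0=NH0 P1=NH4 P2=NH4
Op 6: best P0=NH0 P1=NH4 P2=NH1
Op 7: best P0=NH0 P1=NH4 P2=NH4
Op 8: best P0=NH0 P1=NH4 P2=NH4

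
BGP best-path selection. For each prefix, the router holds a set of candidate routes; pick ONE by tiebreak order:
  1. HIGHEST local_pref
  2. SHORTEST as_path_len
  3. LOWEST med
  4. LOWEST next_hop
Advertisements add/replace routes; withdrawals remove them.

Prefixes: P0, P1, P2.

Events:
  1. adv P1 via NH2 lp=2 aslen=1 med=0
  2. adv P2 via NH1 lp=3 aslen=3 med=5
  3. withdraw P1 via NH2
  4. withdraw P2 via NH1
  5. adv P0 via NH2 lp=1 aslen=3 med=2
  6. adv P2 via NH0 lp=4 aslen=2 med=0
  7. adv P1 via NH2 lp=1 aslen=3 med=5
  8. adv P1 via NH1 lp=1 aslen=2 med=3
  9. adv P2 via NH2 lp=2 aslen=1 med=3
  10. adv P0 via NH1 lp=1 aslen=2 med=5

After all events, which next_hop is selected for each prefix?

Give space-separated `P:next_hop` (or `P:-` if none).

Op 1: best P0=- P1=NH2 P2=-
Op 2: best P0=- P1=NH2 P2=NH1
Op 3: best P0=- P1=- P2=NH1
Op 4: best P0=- P1=- P2=-
Op 5: best P0=NH2 P1=- P2=-
Op 6: best P0=NH2 P1=- P2=NH0
Op 7: best P0=NH2 P1=NH2 P2=NH0
Op 8: best P0=NH2 P1=NH1 P2=NH0
Op 9: best P0=NH2 P1=NH1 P2=NH0
Op 10: best P0=NH1 P1=NH1 P2=NH0

Answer: P0:NH1 P1:NH1 P2:NH0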